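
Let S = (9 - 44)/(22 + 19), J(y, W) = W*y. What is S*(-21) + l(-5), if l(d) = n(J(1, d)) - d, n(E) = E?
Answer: 735/41 ≈ 17.927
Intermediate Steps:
S = -35/41 ≈ -0.85366
l(d) = 0 (l(d) = d*1 - d = d - d = 0)
S*(-21) + l(-5) = -35/41*(-21) + 0 = 735/41 + 0 = 735/41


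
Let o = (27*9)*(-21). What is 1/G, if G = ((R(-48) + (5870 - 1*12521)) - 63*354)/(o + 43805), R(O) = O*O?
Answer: -38702/26649 ≈ -1.4523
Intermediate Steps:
R(O) = O**2
o = -5103 (o = 243*(-21) = -5103)
G = -26649/38702 (G = (((-48)**2 + (5870 - 1*12521)) - 63*354)/(-5103 + 43805) = ((2304 + (5870 - 12521)) - 22302)/38702 = ((2304 - 6651) - 22302)*(1/38702) = (-4347 - 22302)*(1/38702) = -26649*1/38702 = -26649/38702 ≈ -0.68857)
1/G = 1/(-26649/38702) = -38702/26649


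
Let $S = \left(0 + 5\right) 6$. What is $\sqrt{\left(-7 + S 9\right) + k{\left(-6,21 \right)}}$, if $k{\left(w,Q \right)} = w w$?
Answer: $\sqrt{299} \approx 17.292$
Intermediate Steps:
$S = 30$ ($S = 5 \cdot 6 = 30$)
$k{\left(w,Q \right)} = w^{2}$
$\sqrt{\left(-7 + S 9\right) + k{\left(-6,21 \right)}} = \sqrt{\left(-7 + 30 \cdot 9\right) + \left(-6\right)^{2}} = \sqrt{\left(-7 + 270\right) + 36} = \sqrt{263 + 36} = \sqrt{299}$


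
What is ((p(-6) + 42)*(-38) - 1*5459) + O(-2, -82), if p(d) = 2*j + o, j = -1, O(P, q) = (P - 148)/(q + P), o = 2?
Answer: -98745/14 ≈ -7053.2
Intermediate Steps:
O(P, q) = (-148 + P)/(P + q)
p(d) = 0 (p(d) = 2*(-1) + 2 = -2 + 2 = 0)
((p(-6) + 42)*(-38) - 1*5459) + O(-2, -82) = ((0 + 42)*(-38) - 1*5459) + (-148 - 2)/(-2 - 82) = (42*(-38) - 5459) - 150/(-84) = (-1596 - 5459) - 1/84*(-150) = -7055 + 25/14 = -98745/14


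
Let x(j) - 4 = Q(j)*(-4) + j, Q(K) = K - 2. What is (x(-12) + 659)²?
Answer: 499849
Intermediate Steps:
Q(K) = -2 + K
x(j) = 12 - 3*j (x(j) = 4 + ((-2 + j)*(-4) + j) = 4 + ((8 - 4*j) + j) = 4 + (8 - 3*j) = 12 - 3*j)
(x(-12) + 659)² = ((12 - 3*(-12)) + 659)² = ((12 + 36) + 659)² = (48 + 659)² = 707² = 499849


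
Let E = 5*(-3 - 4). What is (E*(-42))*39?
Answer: 57330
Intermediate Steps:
E = -35 (E = 5*(-7) = -35)
(E*(-42))*39 = -35*(-42)*39 = 1470*39 = 57330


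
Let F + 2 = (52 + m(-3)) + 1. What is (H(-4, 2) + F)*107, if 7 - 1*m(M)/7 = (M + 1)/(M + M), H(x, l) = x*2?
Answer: 28783/3 ≈ 9594.3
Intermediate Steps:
H(x, l) = 2*x
m(M) = 49 - 7*(1 + M)/(2*M) (m(M) = 49 - 7*(M + 1)/(M + M) = 49 - 7*(1 + M)/(2*M))
F = 293/3 (F = -2 + ((52 + (7/2)*(-1 + 13*(-3))/(-3)) + 1) = -2 + ((52 + (7/2)*(-⅓)*(-1 - 39)) + 1) = -2 + ((52 + (7/2)*(-⅓)*(-40)) + 1) = -2 + ((52 + 140/3) + 1) = -2 + (296/3 + 1) = -2 + 299/3 = 293/3 ≈ 97.667)
(H(-4, 2) + F)*107 = (2*(-4) + 293/3)*107 = (-8 + 293/3)*107 = (269/3)*107 = 28783/3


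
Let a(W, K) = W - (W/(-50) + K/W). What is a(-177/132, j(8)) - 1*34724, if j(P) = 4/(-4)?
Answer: -4507449531/129800 ≈ -34726.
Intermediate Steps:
j(P) = -1 (j(P) = 4*(-¼) = -1)
a(W, K) = 51*W/50 - K/W (a(W, K) = W - (W*(-1/50) + K/W) = W - (-W/50 + K/W) = W + (W/50 - K/W) = 51*W/50 - K/W)
a(-177/132, j(8)) - 1*34724 = (51*(-177/132)/50 - 1*(-1)/(-177/132)) - 1*34724 = (51*(-177*1/132)/50 - 1*(-1)/(-177*1/132)) - 34724 = ((51/50)*(-59/44) - 1*(-1)/(-59/44)) - 34724 = (-3009/2200 - 1*(-1)*(-44/59)) - 34724 = (-3009/2200 - 44/59) - 34724 = -274331/129800 - 34724 = -4507449531/129800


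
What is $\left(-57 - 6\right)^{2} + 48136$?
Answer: $52105$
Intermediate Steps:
$\left(-57 - 6\right)^{2} + 48136 = \left(-63\right)^{2} + 48136 = 3969 + 48136 = 52105$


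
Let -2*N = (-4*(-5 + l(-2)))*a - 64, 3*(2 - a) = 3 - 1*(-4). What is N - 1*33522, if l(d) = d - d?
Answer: -100460/3 ≈ -33487.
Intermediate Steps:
l(d) = 0
a = -1/3 (a = 2 - (3 - 1*(-4))/3 = 2 - (3 + 4)/3 = 2 - 1/3*7 = 2 - 7/3 = -1/3 ≈ -0.33333)
N = 106/3 (N = -(-4*(-5 + 0)*(-1/3) - 64)/2 = -(-4*(-5)*(-1/3) - 64)/2 = -(20*(-1/3) - 64)/2 = -(-20/3 - 64)/2 = -1/2*(-212/3) = 106/3 ≈ 35.333)
N - 1*33522 = 106/3 - 1*33522 = 106/3 - 33522 = -100460/3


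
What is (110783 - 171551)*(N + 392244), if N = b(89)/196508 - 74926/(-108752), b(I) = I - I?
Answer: -162012783984372/6797 ≈ -2.3836e+10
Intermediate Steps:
b(I) = 0
N = 37463/54376 (N = 0/196508 - 74926/(-108752) = 0*(1/196508) - 74926*(-1/108752) = 0 + 37463/54376 = 37463/54376 ≈ 0.68896)
(110783 - 171551)*(N + 392244) = (110783 - 171551)*(37463/54376 + 392244) = -60768*21328697207/54376 = -162012783984372/6797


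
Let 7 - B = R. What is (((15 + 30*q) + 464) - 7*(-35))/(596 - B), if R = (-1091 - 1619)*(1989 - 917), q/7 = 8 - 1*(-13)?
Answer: -5134/2904531 ≈ -0.0017676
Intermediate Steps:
q = 147 (q = 7*(8 - 1*(-13)) = 7*(8 + 13) = 7*21 = 147)
R = -2905120 (R = -2710*1072 = -2905120)
B = 2905127 (B = 7 - 1*(-2905120) = 7 + 2905120 = 2905127)
(((15 + 30*q) + 464) - 7*(-35))/(596 - B) = (((15 + 30*147) + 464) - 7*(-35))/(596 - 1*2905127) = (((15 + 4410) + 464) + 245)/(596 - 2905127) = ((4425 + 464) + 245)/(-2904531) = (4889 + 245)*(-1/2904531) = 5134*(-1/2904531) = -5134/2904531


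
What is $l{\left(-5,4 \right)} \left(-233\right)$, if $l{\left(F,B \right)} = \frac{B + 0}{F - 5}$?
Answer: $\frac{466}{5} \approx 93.2$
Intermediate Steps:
$l{\left(F,B \right)} = \frac{B}{-5 + F}$
$l{\left(-5,4 \right)} \left(-233\right) = \frac{4}{-5 - 5} \left(-233\right) = \frac{4}{-10} \left(-233\right) = 4 \left(- \frac{1}{10}\right) \left(-233\right) = \left(- \frac{2}{5}\right) \left(-233\right) = \frac{466}{5}$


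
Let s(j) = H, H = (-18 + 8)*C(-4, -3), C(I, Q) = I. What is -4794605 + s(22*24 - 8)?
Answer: -4794565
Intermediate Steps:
H = 40 (H = (-18 + 8)*(-4) = -10*(-4) = 40)
s(j) = 40
-4794605 + s(22*24 - 8) = -4794605 + 40 = -4794565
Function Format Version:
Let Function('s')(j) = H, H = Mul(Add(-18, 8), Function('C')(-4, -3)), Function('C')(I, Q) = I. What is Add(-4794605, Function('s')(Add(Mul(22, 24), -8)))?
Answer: -4794565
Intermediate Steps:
H = 40 (H = Mul(Add(-18, 8), -4) = Mul(-10, -4) = 40)
Function('s')(j) = 40
Add(-4794605, Function('s')(Add(Mul(22, 24), -8))) = Add(-4794605, 40) = -4794565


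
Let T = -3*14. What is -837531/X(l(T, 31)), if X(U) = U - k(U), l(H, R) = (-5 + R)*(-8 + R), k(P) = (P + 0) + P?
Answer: 837531/598 ≈ 1400.6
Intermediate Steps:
k(P) = 2*P (k(P) = P + P = 2*P)
T = -42
l(H, R) = (-8 + R)*(-5 + R)
X(U) = -U (X(U) = U - 2*U = -U)
-837531/X(l(T, 31)) = -837531*(-1/(40 + 31² - 13*31)) = -837531*(-1/(40 + 961 - 403)) = -837531/((-1*598)) = -837531/(-598) = -837531*(-1/598) = 837531/598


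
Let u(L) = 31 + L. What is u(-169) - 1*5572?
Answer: -5710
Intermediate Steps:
u(-169) - 1*5572 = (31 - 169) - 1*5572 = -138 - 5572 = -5710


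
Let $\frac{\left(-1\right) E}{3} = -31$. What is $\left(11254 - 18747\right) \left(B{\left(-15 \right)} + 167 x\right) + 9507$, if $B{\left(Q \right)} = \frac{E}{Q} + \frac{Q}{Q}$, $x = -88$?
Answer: $\frac{550827993}{5} \approx 1.1017 \cdot 10^{8}$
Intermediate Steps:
$E = 93$ ($E = \left(-3\right) \left(-31\right) = 93$)
$B{\left(Q \right)} = 1 + \frac{93}{Q}$ ($B{\left(Q \right)} = \frac{93}{Q} + \frac{Q}{Q} = \frac{93}{Q} + 1 = 1 + \frac{93}{Q}$)
$\left(11254 - 18747\right) \left(B{\left(-15 \right)} + 167 x\right) + 9507 = \left(11254 - 18747\right) \left(\frac{93 - 15}{-15} + 167 \left(-88\right)\right) + 9507 = - 7493 \left(\left(- \frac{1}{15}\right) 78 - 14696\right) + 9507 = - 7493 \left(- \frac{26}{5} - 14696\right) + 9507 = \left(-7493\right) \left(- \frac{73506}{5}\right) + 9507 = \frac{550780458}{5} + 9507 = \frac{550827993}{5}$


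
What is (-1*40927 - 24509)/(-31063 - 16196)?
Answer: 21812/15753 ≈ 1.3846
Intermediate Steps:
(-1*40927 - 24509)/(-31063 - 16196) = (-40927 - 24509)/(-47259) = -65436*(-1/47259) = 21812/15753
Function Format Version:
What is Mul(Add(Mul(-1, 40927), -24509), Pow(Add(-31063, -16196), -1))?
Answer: Rational(21812, 15753) ≈ 1.3846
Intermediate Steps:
Mul(Add(Mul(-1, 40927), -24509), Pow(Add(-31063, -16196), -1)) = Mul(Add(-40927, -24509), Pow(-47259, -1)) = Mul(-65436, Rational(-1, 47259)) = Rational(21812, 15753)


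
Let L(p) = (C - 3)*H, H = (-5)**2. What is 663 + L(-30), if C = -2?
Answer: 538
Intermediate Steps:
H = 25
L(p) = -125 (L(p) = (-2 - 3)*25 = -5*25 = -125)
663 + L(-30) = 663 - 125 = 538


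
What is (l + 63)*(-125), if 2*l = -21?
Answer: -13125/2 ≈ -6562.5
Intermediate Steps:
l = -21/2 (l = (1/2)*(-21) = -21/2 ≈ -10.500)
(l + 63)*(-125) = (-21/2 + 63)*(-125) = (105/2)*(-125) = -13125/2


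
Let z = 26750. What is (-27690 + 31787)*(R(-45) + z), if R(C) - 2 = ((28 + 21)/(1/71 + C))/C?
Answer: 15753245394583/143730 ≈ 1.0960e+8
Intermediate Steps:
R(C) = 2 + 49/(C*(1/71 + C)) (R(C) = 2 + ((28 + 21)/(1/71 + C))/C = 2 + (49/(1/71 + C))/C = 2 + 49/(C*(1/71 + C)))
(-27690 + 31787)*(R(-45) + z) = (-27690 + 31787)*((3479 + 2*(-45) + 142*(-45)²)/((-45)*(1 + 71*(-45))) + 26750) = 4097*(-(3479 - 90 + 142*2025)/(45*(1 - 3195)) + 26750) = 4097*(-1/45*(3479 - 90 + 287550)/(-3194) + 26750) = 4097*(-1/45*(-1/3194)*290939 + 26750) = 4097*(290939/143730 + 26750) = 4097*(3845068439/143730) = 15753245394583/143730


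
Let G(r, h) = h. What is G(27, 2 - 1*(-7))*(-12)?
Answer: -108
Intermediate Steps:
G(27, 2 - 1*(-7))*(-12) = (2 - 1*(-7))*(-12) = (2 + 7)*(-12) = 9*(-12) = -108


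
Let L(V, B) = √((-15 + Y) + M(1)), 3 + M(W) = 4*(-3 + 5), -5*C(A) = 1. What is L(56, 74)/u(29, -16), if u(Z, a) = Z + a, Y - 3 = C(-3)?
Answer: 6*I*√5/65 ≈ 0.20641*I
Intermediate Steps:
C(A) = -⅕ (C(A) = -⅕*1 = -⅕)
Y = 14/5 (Y = 3 - ⅕ = 14/5 ≈ 2.8000)
M(W) = 5 (M(W) = -3 + 4*(-3 + 5) = -3 + 4*2 = -3 + 8 = 5)
L(V, B) = 6*I*√5/5 (L(V, B) = √((-15 + 14/5) + 5) = √(-61/5 + 5) = √(-36/5) = 6*I*√5/5)
L(56, 74)/u(29, -16) = (6*I*√5/5)/(29 - 16) = (6*I*√5/5)/13 = (6*I*√5/5)*(1/13) = 6*I*√5/65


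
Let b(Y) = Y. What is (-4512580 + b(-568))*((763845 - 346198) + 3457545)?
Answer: -17489315024416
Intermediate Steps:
(-4512580 + b(-568))*((763845 - 346198) + 3457545) = (-4512580 - 568)*((763845 - 346198) + 3457545) = -4513148*(417647 + 3457545) = -4513148*3875192 = -17489315024416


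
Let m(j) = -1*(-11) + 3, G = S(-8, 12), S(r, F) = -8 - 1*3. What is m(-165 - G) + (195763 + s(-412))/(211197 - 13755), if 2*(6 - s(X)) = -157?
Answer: 1973357/131628 ≈ 14.992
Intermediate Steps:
S(r, F) = -11 (S(r, F) = -8 - 3 = -11)
s(X) = 169/2 (s(X) = 6 - 1/2*(-157) = 6 + 157/2 = 169/2)
G = -11
m(j) = 14 (m(j) = 11 + 3 = 14)
m(-165 - G) + (195763 + s(-412))/(211197 - 13755) = 14 + (195763 + 169/2)/(211197 - 13755) = 14 + (391695/2)/197442 = 14 + (391695/2)*(1/197442) = 14 + 130565/131628 = 1973357/131628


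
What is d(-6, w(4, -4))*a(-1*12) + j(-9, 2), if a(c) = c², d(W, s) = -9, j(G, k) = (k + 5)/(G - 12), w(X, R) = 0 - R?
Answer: -3889/3 ≈ -1296.3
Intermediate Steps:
w(X, R) = -R
j(G, k) = (5 + k)/(-12 + G)
d(-6, w(4, -4))*a(-1*12) + j(-9, 2) = -9*(-1*12)² + (5 + 2)/(-12 - 9) = -9*(-12)² + 7/(-21) = -9*144 - 1/21*7 = -1296 - ⅓ = -3889/3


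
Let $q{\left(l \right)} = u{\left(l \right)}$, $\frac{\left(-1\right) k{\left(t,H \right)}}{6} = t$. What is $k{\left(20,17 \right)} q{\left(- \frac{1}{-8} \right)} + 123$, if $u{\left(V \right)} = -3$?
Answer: $483$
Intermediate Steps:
$k{\left(t,H \right)} = - 6 t$
$q{\left(l \right)} = -3$
$k{\left(20,17 \right)} q{\left(- \frac{1}{-8} \right)} + 123 = \left(-6\right) 20 \left(-3\right) + 123 = \left(-120\right) \left(-3\right) + 123 = 360 + 123 = 483$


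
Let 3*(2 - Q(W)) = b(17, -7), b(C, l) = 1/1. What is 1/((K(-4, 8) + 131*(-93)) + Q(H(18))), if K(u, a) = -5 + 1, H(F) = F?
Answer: -3/36556 ≈ -8.2066e-5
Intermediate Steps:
K(u, a) = -4
b(C, l) = 1
Q(W) = 5/3 (Q(W) = 2 - 1/3*1 = 2 - 1/3 = 5/3)
1/((K(-4, 8) + 131*(-93)) + Q(H(18))) = 1/((-4 + 131*(-93)) + 5/3) = 1/((-4 - 12183) + 5/3) = 1/(-12187 + 5/3) = 1/(-36556/3) = -3/36556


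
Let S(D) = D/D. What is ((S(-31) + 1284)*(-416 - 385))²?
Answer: 1059427611225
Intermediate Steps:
S(D) = 1
((S(-31) + 1284)*(-416 - 385))² = ((1 + 1284)*(-416 - 385))² = (1285*(-801))² = (-1029285)² = 1059427611225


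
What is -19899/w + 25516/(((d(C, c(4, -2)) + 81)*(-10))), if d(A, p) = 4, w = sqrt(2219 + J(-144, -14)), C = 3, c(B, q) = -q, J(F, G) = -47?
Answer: -12758/425 - 6633*sqrt(543)/362 ≈ -456.99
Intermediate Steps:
w = 2*sqrt(543) (w = sqrt(2219 - 47) = sqrt(2172) = 2*sqrt(543) ≈ 46.605)
-19899/w + 25516/(((d(C, c(4, -2)) + 81)*(-10))) = -19899*sqrt(543)/1086 + 25516/(((4 + 81)*(-10))) = -6633*sqrt(543)/362 + 25516/((85*(-10))) = -6633*sqrt(543)/362 + 25516/(-850) = -6633*sqrt(543)/362 + 25516*(-1/850) = -6633*sqrt(543)/362 - 12758/425 = -12758/425 - 6633*sqrt(543)/362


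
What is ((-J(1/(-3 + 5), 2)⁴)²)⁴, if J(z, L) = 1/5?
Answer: 1/23283064365386962890625 ≈ 4.2950e-23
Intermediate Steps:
J(z, L) = ⅕
((-J(1/(-3 + 5), 2)⁴)²)⁴ = ((-(⅕)⁴)²)⁴ = ((-1*1/625)²)⁴ = ((-1/625)²)⁴ = (1/390625)⁴ = 1/23283064365386962890625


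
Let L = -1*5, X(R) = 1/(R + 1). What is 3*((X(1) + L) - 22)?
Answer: -159/2 ≈ -79.500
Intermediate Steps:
X(R) = 1/(1 + R)
L = -5
3*((X(1) + L) - 22) = 3*((1/(1 + 1) - 5) - 22) = 3*((1/2 - 5) - 22) = 3*((½ - 5) - 22) = 3*(-9/2 - 22) = 3*(-53/2) = -159/2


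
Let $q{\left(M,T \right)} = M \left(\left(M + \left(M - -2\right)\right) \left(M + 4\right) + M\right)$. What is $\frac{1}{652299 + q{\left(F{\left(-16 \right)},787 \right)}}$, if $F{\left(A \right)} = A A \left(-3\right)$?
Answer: $- \frac{1}{898835445} \approx -1.1126 \cdot 10^{-9}$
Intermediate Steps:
$F{\left(A \right)} = - 3 A^{2}$ ($F{\left(A \right)} = A^{2} \left(-3\right) = - 3 A^{2}$)
$q{\left(M,T \right)} = M \left(M + \left(2 + 2 M\right) \left(4 + M\right)\right)$ ($q{\left(M,T \right)} = M \left(\left(M + \left(M + 2\right)\right) \left(4 + M\right) + M\right) = M \left(\left(M + \left(2 + M\right)\right) \left(4 + M\right) + M\right) = M \left(\left(2 + 2 M\right) \left(4 + M\right) + M\right) = M \left(M + \left(2 + 2 M\right) \left(4 + M\right)\right)$)
$\frac{1}{652299 + q{\left(F{\left(-16 \right)},787 \right)}} = \frac{1}{652299 + - 3 \left(-16\right)^{2} \left(8 + 2 \left(- 3 \left(-16\right)^{2}\right)^{2} + 11 \left(- 3 \left(-16\right)^{2}\right)\right)} = \frac{1}{652299 + \left(-3\right) 256 \left(8 + 2 \left(\left(-3\right) 256\right)^{2} + 11 \left(\left(-3\right) 256\right)\right)} = \frac{1}{652299 - 768 \left(8 + 2 \left(-768\right)^{2} + 11 \left(-768\right)\right)} = \frac{1}{652299 - 768 \left(8 + 2 \cdot 589824 - 8448\right)} = \frac{1}{652299 - 768 \left(8 + 1179648 - 8448\right)} = \frac{1}{652299 - 899487744} = \frac{1}{-898835445} = - \frac{1}{898835445}$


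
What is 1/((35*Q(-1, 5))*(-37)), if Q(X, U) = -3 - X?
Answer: 1/2590 ≈ 0.00038610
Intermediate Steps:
1/((35*Q(-1, 5))*(-37)) = 1/((35*(-3 - 1*(-1)))*(-37)) = 1/((35*(-3 + 1))*(-37)) = 1/((35*(-2))*(-37)) = 1/(-70*(-37)) = 1/2590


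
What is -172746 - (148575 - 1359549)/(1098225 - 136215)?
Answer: -27697028081/160335 ≈ -1.7274e+5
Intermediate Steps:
-172746 - (148575 - 1359549)/(1098225 - 136215) = -172746 - (-1210974)/962010 = -172746 - 1*(-201829/160335) = -172746 + 201829/160335 = -27697028081/160335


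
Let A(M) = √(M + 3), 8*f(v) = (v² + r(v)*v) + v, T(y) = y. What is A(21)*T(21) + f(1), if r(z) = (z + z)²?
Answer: ¾ + 42*√6 ≈ 103.63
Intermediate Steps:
r(z) = 4*z² (r(z) = (2*z)² = 4*z²)
f(v) = v³/2 + v/8 + v²/8 (f(v) = ((v² + (4*v²)*v) + v)/8 = ((v² + 4*v³) + v)/8 = (v + v² + 4*v³)/8 = v³/2 + v/8 + v²/8)
A(M) = √(3 + M)
A(21)*T(21) + f(1) = √(3 + 21)*21 + (⅛)*1*(1 + 1 + 4*1²) = √24*21 + (⅛)*1*(1 + 1 + 4*1) = (2*√6)*21 + (⅛)*1*(1 + 1 + 4) = 42*√6 + (⅛)*1*6 = 42*√6 + ¾ = ¾ + 42*√6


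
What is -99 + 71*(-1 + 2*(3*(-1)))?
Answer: -596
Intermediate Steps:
-99 + 71*(-1 + 2*(3*(-1))) = -99 + 71*(-1 + 2*(-3)) = -99 + 71*(-1 - 6) = -99 + 71*(-7) = -99 - 497 = -596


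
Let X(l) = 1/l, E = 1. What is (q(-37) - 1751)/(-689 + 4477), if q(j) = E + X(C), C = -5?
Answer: -8751/18940 ≈ -0.46204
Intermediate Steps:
q(j) = ⅘ (q(j) = 1 + 1/(-5) = 1 - ⅕ = ⅘)
(q(-37) - 1751)/(-689 + 4477) = (⅘ - 1751)/(-689 + 4477) = -8751/5/3788 = -8751/5*1/3788 = -8751/18940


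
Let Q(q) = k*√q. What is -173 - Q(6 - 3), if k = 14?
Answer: -173 - 14*√3 ≈ -197.25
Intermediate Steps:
Q(q) = 14*√q
-173 - Q(6 - 3) = -173 - 14*√(6 - 3) = -173 - 14*√3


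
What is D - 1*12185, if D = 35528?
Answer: 23343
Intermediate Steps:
D - 1*12185 = 35528 - 1*12185 = 35528 - 12185 = 23343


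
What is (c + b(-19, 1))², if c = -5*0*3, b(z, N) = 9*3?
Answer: 729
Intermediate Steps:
b(z, N) = 27
c = 0 (c = 0*3 = 0)
(c + b(-19, 1))² = (0 + 27)² = 27² = 729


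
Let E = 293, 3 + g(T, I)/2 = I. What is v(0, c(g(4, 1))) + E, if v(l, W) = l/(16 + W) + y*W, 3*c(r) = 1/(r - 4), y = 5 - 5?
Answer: 293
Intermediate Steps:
g(T, I) = -6 + 2*I
y = 0
c(r) = 1/(3*(-4 + r)) (c(r) = 1/(3*(r - 4)) = 1/(3*(-4 + r)))
v(l, W) = l/(16 + W) (v(l, W) = l/(16 + W) + 0*W = l/(16 + W) + 0 = l/(16 + W))
v(0, c(g(4, 1))) + E = 0/(16 + 1/(3*(-4 + (-6 + 2*1)))) + 293 = 0/(16 + 1/(3*(-4 + (-6 + 2)))) + 293 = 0/(16 + 1/(3*(-4 - 4))) + 293 = 0/(16 + (1/3)/(-8)) + 293 = 0/(16 + (1/3)*(-1/8)) + 293 = 0/(16 - 1/24) + 293 = 0/(383/24) + 293 = 0*(24/383) + 293 = 0 + 293 = 293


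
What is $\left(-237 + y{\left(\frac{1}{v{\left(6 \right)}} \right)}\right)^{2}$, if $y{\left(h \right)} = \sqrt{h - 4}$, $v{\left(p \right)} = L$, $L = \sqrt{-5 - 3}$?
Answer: $\frac{\left(474 - \sqrt{-16 - i \sqrt{2}}\right)^{2}}{4} \approx 56123.0 + 948.57 i$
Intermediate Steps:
$L = 2 i \sqrt{2}$ ($L = \sqrt{-8} = 2 i \sqrt{2} \approx 2.8284 i$)
$v{\left(p \right)} = 2 i \sqrt{2}$
$y{\left(h \right)} = \sqrt{-4 + h}$
$\left(-237 + y{\left(\frac{1}{v{\left(6 \right)}} \right)}\right)^{2} = \left(-237 + \sqrt{-4 + \frac{1}{2 i \sqrt{2}}}\right)^{2} = \left(-237 + \sqrt{-4 - \frac{i \sqrt{2}}{4}}\right)^{2}$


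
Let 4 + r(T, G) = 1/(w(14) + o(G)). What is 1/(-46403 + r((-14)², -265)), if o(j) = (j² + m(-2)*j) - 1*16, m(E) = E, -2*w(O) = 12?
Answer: -70733/3282506330 ≈ -2.1548e-5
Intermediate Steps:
w(O) = -6 (w(O) = -½*12 = -6)
o(j) = -16 + j² - 2*j (o(j) = (j² - 2*j) - 1*16 = (j² - 2*j) - 16 = -16 + j² - 2*j)
r(T, G) = -4 + 1/(-22 + G² - 2*G) (r(T, G) = -4 + 1/(-6 + (-16 + G² - 2*G)) = -4 + 1/(-22 + G² - 2*G))
1/(-46403 + r((-14)², -265)) = 1/(-46403 + (89 - 4*(-265)² + 8*(-265))/(-22 + (-265)² - 2*(-265))) = 1/(-46403 + (89 - 4*70225 - 2120)/(-22 + 70225 + 530)) = 1/(-46403 + (89 - 280900 - 2120)/70733) = 1/(-46403 + (1/70733)*(-282931)) = 1/(-46403 - 282931/70733) = 1/(-3282506330/70733) = -70733/3282506330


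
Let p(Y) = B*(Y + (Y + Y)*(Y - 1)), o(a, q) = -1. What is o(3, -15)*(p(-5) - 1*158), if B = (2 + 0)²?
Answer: -62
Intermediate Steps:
B = 4 (B = 2² = 4)
p(Y) = 4*Y + 8*Y*(-1 + Y) (p(Y) = 4*(Y + (Y + Y)*(Y - 1)) = 4*(Y + (2*Y)*(-1 + Y)) = 4*(Y + 2*Y*(-1 + Y)) = 4*Y + 8*Y*(-1 + Y))
o(3, -15)*(p(-5) - 1*158) = -(4*(-5)*(-1 + 2*(-5)) - 1*158) = -(4*(-5)*(-1 - 10) - 158) = -(4*(-5)*(-11) - 158) = -(220 - 158) = -1*62 = -62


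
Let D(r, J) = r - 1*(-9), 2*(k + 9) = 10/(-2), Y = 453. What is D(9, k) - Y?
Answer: -435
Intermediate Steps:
k = -23/2 (k = -9 + (10/(-2))/2 = -9 + (10*(-1/2))/2 = -9 + (1/2)*(-5) = -9 - 5/2 = -23/2 ≈ -11.500)
D(r, J) = 9 + r (D(r, J) = r + 9 = 9 + r)
D(9, k) - Y = (9 + 9) - 1*453 = 18 - 453 = -435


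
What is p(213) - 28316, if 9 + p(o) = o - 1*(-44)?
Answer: -28068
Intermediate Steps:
p(o) = 35 + o (p(o) = -9 + (o - 1*(-44)) = -9 + (o + 44) = -9 + (44 + o) = 35 + o)
p(213) - 28316 = (35 + 213) - 28316 = 248 - 28316 = -28068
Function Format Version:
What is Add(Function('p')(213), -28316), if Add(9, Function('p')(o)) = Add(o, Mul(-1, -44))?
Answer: -28068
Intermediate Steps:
Function('p')(o) = Add(35, o) (Function('p')(o) = Add(-9, Add(o, Mul(-1, -44))) = Add(-9, Add(o, 44)) = Add(-9, Add(44, o)) = Add(35, o))
Add(Function('p')(213), -28316) = Add(Add(35, 213), -28316) = Add(248, -28316) = -28068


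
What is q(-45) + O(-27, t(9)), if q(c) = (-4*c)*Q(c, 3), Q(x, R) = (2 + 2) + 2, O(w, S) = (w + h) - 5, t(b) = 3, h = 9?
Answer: 1057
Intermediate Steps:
O(w, S) = 4 + w (O(w, S) = (w + 9) - 5 = (9 + w) - 5 = 4 + w)
Q(x, R) = 6 (Q(x, R) = 4 + 2 = 6)
q(c) = -24*c (q(c) = -4*c*6 = -24*c)
q(-45) + O(-27, t(9)) = -24*(-45) + (4 - 27) = 1080 - 23 = 1057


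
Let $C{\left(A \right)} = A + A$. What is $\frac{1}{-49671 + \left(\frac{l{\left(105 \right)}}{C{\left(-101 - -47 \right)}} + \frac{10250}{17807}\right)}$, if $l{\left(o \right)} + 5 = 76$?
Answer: $- \frac{1923156}{95525238973} \approx -2.0132 \cdot 10^{-5}$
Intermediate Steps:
$l{\left(o \right)} = 71$ ($l{\left(o \right)} = -5 + 76 = 71$)
$C{\left(A \right)} = 2 A$
$\frac{1}{-49671 + \left(\frac{l{\left(105 \right)}}{C{\left(-101 - -47 \right)}} + \frac{10250}{17807}\right)} = \frac{1}{-49671 + \left(\frac{71}{2 \left(-101 - -47\right)} + \frac{10250}{17807}\right)} = \frac{1}{-49671 + \left(\frac{71}{2 \left(-101 + 47\right)} + 10250 \cdot \frac{1}{17807}\right)} = \frac{1}{-49671 + \left(\frac{71}{2 \left(-54\right)} + \frac{10250}{17807}\right)} = \frac{1}{-49671 + \left(\frac{71}{-108} + \frac{10250}{17807}\right)} = \frac{1}{-49671 + \left(71 \left(- \frac{1}{108}\right) + \frac{10250}{17807}\right)} = \frac{1}{-49671 + \left(- \frac{71}{108} + \frac{10250}{17807}\right)} = \frac{1}{-49671 - \frac{157297}{1923156}} = \frac{1}{- \frac{95525238973}{1923156}} = - \frac{1923156}{95525238973}$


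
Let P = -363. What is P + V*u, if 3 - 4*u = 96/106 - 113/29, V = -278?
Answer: -1197887/1537 ≈ -779.37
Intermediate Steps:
u = 2302/1537 (u = ¾ - (96/106 - 113/29)/4 = ¾ - (96*(1/106) - 113*1/29)/4 = ¾ - (48/53 - 113/29)/4 = ¾ - ¼*(-4597/1537) = ¾ + 4597/6148 = 2302/1537 ≈ 1.4977)
P + V*u = -363 - 278*2302/1537 = -363 - 639956/1537 = -1197887/1537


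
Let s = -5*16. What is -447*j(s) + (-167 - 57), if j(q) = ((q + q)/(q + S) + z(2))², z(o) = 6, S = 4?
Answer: -10681916/361 ≈ -29590.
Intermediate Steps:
s = -80
j(q) = (6 + 2*q/(4 + q))² (j(q) = ((q + q)/(q + 4) + 6)² = ((2*q)/(4 + q) + 6)² = (2*q/(4 + q) + 6)² = (6 + 2*q/(4 + q))²)
-447*j(s) + (-167 - 57) = -28608*(3 - 80)²/(4 - 80)² + (-167 - 57) = -28608*(-77)²/(-76)² - 224 = -28608*5929/5776 - 224 = -447*23716/361 - 224 = -10601052/361 - 224 = -10681916/361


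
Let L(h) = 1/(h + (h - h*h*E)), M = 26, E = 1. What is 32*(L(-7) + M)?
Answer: 52384/63 ≈ 831.49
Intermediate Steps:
L(h) = 1/(-h**2 + 2*h) (L(h) = 1/(h + (h - h*h)) = 1/(h + (h - h**2)) = 1/(-h**2 + 2*h))
32*(L(-7) + M) = 32*(-1/(-7*(-2 - 7)) + 26) = 32*(-1*(-1/7)/(-9) + 26) = 32*(-1*(-1/7)*(-1/9) + 26) = 32*(-1/63 + 26) = 32*(1637/63) = 52384/63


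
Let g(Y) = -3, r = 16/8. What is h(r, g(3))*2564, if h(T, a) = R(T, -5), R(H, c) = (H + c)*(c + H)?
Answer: 23076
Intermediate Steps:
r = 2 (r = 16*(⅛) = 2)
R(H, c) = (H + c)² (R(H, c) = (H + c)*(H + c) = (H + c)²)
h(T, a) = (-5 + T)² (h(T, a) = (T - 5)² = (-5 + T)²)
h(r, g(3))*2564 = (-5 + 2)²*2564 = (-3)²*2564 = 9*2564 = 23076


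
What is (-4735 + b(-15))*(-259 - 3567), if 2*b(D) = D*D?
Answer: 17685685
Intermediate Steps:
b(D) = D²/2 (b(D) = (D*D)/2 = D²/2)
(-4735 + b(-15))*(-259 - 3567) = (-4735 + (½)*(-15)²)*(-259 - 3567) = (-4735 + (½)*225)*(-3826) = (-4735 + 225/2)*(-3826) = -9245/2*(-3826) = 17685685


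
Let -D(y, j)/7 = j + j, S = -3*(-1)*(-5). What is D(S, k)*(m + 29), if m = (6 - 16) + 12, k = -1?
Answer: 434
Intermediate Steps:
S = -15 (S = 3*(-5) = -15)
D(y, j) = -14*j (D(y, j) = -7*(j + j) = -14*j)
m = 2 (m = -10 + 12 = 2)
D(S, k)*(m + 29) = (-14*(-1))*(2 + 29) = 14*31 = 434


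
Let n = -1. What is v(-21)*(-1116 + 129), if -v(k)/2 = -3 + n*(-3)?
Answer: 0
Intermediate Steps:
v(k) = 0 (v(k) = -2*(-3 - 1*(-3)) = -2*(-3 + 3) = -2*0 = 0)
v(-21)*(-1116 + 129) = 0*(-1116 + 129) = 0*(-987) = 0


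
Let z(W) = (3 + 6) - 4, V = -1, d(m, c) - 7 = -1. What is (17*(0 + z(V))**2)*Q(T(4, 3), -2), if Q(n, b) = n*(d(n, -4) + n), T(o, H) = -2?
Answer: -3400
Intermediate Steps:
d(m, c) = 6 (d(m, c) = 7 - 1 = 6)
z(W) = 5 (z(W) = 9 - 4 = 5)
Q(n, b) = n*(6 + n)
(17*(0 + z(V))**2)*Q(T(4, 3), -2) = (17*(0 + 5)**2)*(-2*(6 - 2)) = (17*5**2)*(-2*4) = (17*25)*(-8) = 425*(-8) = -3400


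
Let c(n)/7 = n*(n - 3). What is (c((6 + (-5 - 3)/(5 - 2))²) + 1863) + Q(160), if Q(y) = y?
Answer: 214963/81 ≈ 2653.9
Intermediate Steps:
c(n) = 7*n*(-3 + n) (c(n) = 7*(n*(n - 3)) = 7*(n*(-3 + n)) = 7*n*(-3 + n))
(c((6 + (-5 - 3)/(5 - 2))²) + 1863) + Q(160) = (7*(6 + (-5 - 3)/(5 - 2))²*(-3 + (6 + (-5 - 3)/(5 - 2))²) + 1863) + 160 = (7*(6 - 8/3)²*(-3 + (6 - 8/3)²) + 1863) + 160 = (7*(10/3)²*(-3 + (10/3)²) + 1863) + 160 = (7*(100/9)*(-3 + 100/9) + 1863) + 160 = (7*(100/9)*(73/9) + 1863) + 160 = (51100/81 + 1863) + 160 = 202003/81 + 160 = 214963/81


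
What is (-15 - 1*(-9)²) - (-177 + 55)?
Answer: 26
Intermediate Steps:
(-15 - 1*(-9)²) - (-177 + 55) = (-15 - 1*81) - 1*(-122) = (-15 - 81) + 122 = -96 + 122 = 26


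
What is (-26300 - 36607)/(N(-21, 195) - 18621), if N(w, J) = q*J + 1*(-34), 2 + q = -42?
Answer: 4839/2095 ≈ 2.3098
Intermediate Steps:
q = -44 (q = -2 - 42 = -44)
N(w, J) = -34 - 44*J (N(w, J) = -44*J + 1*(-34) = -44*J - 34 = -34 - 44*J)
(-26300 - 36607)/(N(-21, 195) - 18621) = (-26300 - 36607)/((-34 - 44*195) - 18621) = -62907/((-34 - 8580) - 18621) = -62907/(-8614 - 18621) = -62907/(-27235) = -62907*(-1/27235) = 4839/2095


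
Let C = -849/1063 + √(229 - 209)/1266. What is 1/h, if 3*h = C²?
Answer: 1358298445923/(537417 - 1063*√5)² ≈ 4.7449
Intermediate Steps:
C = -849/1063 + √5/633 (C = -849*1/1063 + √20*(1/1266) = -849/1063 + (2*√5)*(1/1266) = -849/1063 + √5/633 ≈ -0.79515)
h = (-849/1063 + √5/633)²/3 ≈ 0.21075
1/h = 1/(288822681734/1358298445923 - 566*√5/672879)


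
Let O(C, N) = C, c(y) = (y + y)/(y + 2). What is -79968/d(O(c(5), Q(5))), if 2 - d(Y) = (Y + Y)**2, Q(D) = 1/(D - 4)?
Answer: 1959216/151 ≈ 12975.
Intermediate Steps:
c(y) = 2*y/(2 + y) (c(y) = (2*y)/(2 + y) = 2*y/(2 + y))
Q(D) = 1/(-4 + D)
d(Y) = 2 - 4*Y**2 (d(Y) = 2 - (Y + Y)**2 = 2 - (2*Y)**2 = 2 - 4*Y**2)
-79968/d(O(c(5), Q(5))) = -79968/(2 - 4*100/(2 + 5)**2) = -79968/(2 - 4*(2*5/7)**2) = -79968/(2 - 4*(2*5*(1/7))**2) = -79968/(2 - 4*(10/7)**2) = -79968/(2 - 4*100/49) = -79968/(2 - 400/49) = -79968/(-302/49) = -79968*(-49/302) = 1959216/151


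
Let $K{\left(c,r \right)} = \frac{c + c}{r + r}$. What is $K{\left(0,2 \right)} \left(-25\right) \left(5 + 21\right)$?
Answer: $0$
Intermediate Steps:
$K{\left(c,r \right)} = \frac{c}{r}$ ($K{\left(c,r \right)} = \frac{2 c}{2 r} = 2 c \frac{1}{2 r} = \frac{c}{r}$)
$K{\left(0,2 \right)} \left(-25\right) \left(5 + 21\right) = \frac{0}{2} \left(-25\right) \left(5 + 21\right) = 0 \cdot \frac{1}{2} \left(-25\right) 26 = 0 \left(-25\right) 26 = 0 \cdot 26 = 0$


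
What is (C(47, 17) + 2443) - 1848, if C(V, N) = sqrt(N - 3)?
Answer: 595 + sqrt(14) ≈ 598.74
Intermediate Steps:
C(V, N) = sqrt(-3 + N)
(C(47, 17) + 2443) - 1848 = (sqrt(-3 + 17) + 2443) - 1848 = (sqrt(14) + 2443) - 1848 = (2443 + sqrt(14)) - 1848 = 595 + sqrt(14)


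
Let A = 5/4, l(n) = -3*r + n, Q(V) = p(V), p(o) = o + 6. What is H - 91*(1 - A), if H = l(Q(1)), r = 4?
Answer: 71/4 ≈ 17.750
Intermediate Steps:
p(o) = 6 + o
Q(V) = 6 + V
l(n) = -12 + n (l(n) = -3*4 + n = -12 + n)
H = -5 (H = -12 + (6 + 1) = -12 + 7 = -5)
A = 5/4 (A = 5*(¼) = 5/4 ≈ 1.2500)
H - 91*(1 - A) = -5 - 91*(1 - 1*5/4) = -5 - 91*(1 - 5/4) = -5 - 91*(-1)/4 = -5 - 1*(-91/4) = -5 + 91/4 = 71/4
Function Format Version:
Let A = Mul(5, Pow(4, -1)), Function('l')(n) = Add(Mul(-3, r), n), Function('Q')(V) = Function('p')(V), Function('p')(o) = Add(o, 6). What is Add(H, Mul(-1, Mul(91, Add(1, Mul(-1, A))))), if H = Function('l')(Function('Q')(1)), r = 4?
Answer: Rational(71, 4) ≈ 17.750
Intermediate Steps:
Function('p')(o) = Add(6, o)
Function('Q')(V) = Add(6, V)
Function('l')(n) = Add(-12, n) (Function('l')(n) = Add(Mul(-3, 4), n) = Add(-12, n))
H = -5 (H = Add(-12, Add(6, 1)) = Add(-12, 7) = -5)
A = Rational(5, 4) (A = Mul(5, Rational(1, 4)) = Rational(5, 4) ≈ 1.2500)
Add(H, Mul(-1, Mul(91, Add(1, Mul(-1, A))))) = Add(-5, Mul(-1, Mul(91, Add(1, Mul(-1, Rational(5, 4)))))) = Add(-5, Mul(-1, Mul(91, Add(1, Rational(-5, 4))))) = Add(-5, Mul(-1, Mul(91, Rational(-1, 4)))) = Add(-5, Mul(-1, Rational(-91, 4))) = Add(-5, Rational(91, 4)) = Rational(71, 4)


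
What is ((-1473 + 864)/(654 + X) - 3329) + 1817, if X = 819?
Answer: -742595/491 ≈ -1512.4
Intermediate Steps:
((-1473 + 864)/(654 + X) - 3329) + 1817 = ((-1473 + 864)/(654 + 819) - 3329) + 1817 = (-609/1473 - 3329) + 1817 = (-609*1/1473 - 3329) + 1817 = (-203/491 - 3329) + 1817 = -1634742/491 + 1817 = -742595/491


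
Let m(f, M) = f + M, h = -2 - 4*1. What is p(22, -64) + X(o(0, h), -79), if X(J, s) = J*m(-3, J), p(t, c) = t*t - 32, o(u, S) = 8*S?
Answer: 2900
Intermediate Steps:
h = -6 (h = -2 - 4 = -6)
p(t, c) = -32 + t² (p(t, c) = t² - 32 = -32 + t²)
m(f, M) = M + f
X(J, s) = J*(-3 + J) (X(J, s) = J*(J - 3) = J*(-3 + J))
p(22, -64) + X(o(0, h), -79) = (-32 + 22²) + (8*(-6))*(-3 + 8*(-6)) = (-32 + 484) - 48*(-3 - 48) = 452 - 48*(-51) = 452 + 2448 = 2900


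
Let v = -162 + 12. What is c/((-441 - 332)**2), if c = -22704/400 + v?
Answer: -5169/14938225 ≈ -0.00034602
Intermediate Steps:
v = -150
c = -5169/25 (c = -22704/400 - 150 = -66*43/50 - 150 = -1419/25 - 150 = -5169/25 ≈ -206.76)
c/((-441 - 332)**2) = -5169/(25*(-441 - 332)**2) = -5169/(25*((-773)**2)) = -5169/25/597529 = -5169/25*1/597529 = -5169/14938225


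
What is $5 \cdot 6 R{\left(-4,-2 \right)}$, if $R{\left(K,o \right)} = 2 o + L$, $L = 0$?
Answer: $-120$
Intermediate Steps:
$R{\left(K,o \right)} = 2 o$ ($R{\left(K,o \right)} = 2 o + 0 = 2 o$)
$5 \cdot 6 R{\left(-4,-2 \right)} = 5 \cdot 6 \cdot 2 \left(-2\right) = 30 \left(-4\right) = -120$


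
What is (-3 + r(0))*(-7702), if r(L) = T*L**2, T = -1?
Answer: 23106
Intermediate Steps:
r(L) = -L**2
(-3 + r(0))*(-7702) = (-3 - 1*0**2)*(-7702) = (-3 - 1*0)*(-7702) = (-3 + 0)*(-7702) = -3*(-7702) = 23106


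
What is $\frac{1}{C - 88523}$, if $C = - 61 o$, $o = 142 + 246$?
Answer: $- \frac{1}{112191} \approx -8.9134 \cdot 10^{-6}$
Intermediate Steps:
$o = 388$
$C = -23668$ ($C = \left(-61\right) 388 = -23668$)
$\frac{1}{C - 88523} = \frac{1}{-23668 - 88523} = \frac{1}{-112191} = - \frac{1}{112191}$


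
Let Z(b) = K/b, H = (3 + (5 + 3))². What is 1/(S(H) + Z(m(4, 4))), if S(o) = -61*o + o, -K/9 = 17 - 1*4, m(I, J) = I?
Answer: -4/29157 ≈ -0.00013719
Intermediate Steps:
K = -117 (K = -9*(17 - 1*4) = -9*(17 - 4) = -9*13 = -117)
H = 121 (H = (3 + 8)² = 11² = 121)
Z(b) = -117/b
S(o) = -60*o
1/(S(H) + Z(m(4, 4))) = 1/(-60*121 - 117/4) = 1/(-7260 - 117*¼) = 1/(-7260 - 117/4) = 1/(-29157/4) = -4/29157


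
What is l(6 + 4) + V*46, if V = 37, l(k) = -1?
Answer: 1701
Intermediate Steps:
l(6 + 4) + V*46 = -1 + 37*46 = -1 + 1702 = 1701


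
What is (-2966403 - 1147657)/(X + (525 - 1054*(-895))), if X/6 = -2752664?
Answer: 4114060/15572129 ≈ 0.26419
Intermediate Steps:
X = -16515984 (X = 6*(-2752664) = -16515984)
(-2966403 - 1147657)/(X + (525 - 1054*(-895))) = (-2966403 - 1147657)/(-16515984 + (525 - 1054*(-895))) = -4114060/(-16515984 + (525 + 943330)) = -4114060/(-16515984 + 943855) = -4114060/(-15572129) = -4114060*(-1/15572129) = 4114060/15572129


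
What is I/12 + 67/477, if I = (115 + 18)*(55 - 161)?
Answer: -1120657/954 ≈ -1174.7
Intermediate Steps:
I = -14098 (I = 133*(-106) = -14098)
I/12 + 67/477 = -14098/12 + 67/477 = -14098*1/12 + 67*(1/477) = -7049/6 + 67/477 = -1120657/954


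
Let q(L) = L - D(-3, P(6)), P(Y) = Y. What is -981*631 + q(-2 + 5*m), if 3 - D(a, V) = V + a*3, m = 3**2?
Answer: -618974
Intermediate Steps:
m = 9
D(a, V) = 3 - V - 3*a (D(a, V) = 3 - (V + a*3) = 3 - (V + 3*a) = 3 + (-V - 3*a) = 3 - V - 3*a)
q(L) = -6 + L (q(L) = L - (3 - 1*6 - 3*(-3)) = L - (3 - 6 + 9) = L - 1*6 = L - 6 = -6 + L)
-981*631 + q(-2 + 5*m) = -981*631 + (-6 + (-2 + 5*9)) = -619011 + (-6 + (-2 + 45)) = -619011 + (-6 + 43) = -619011 + 37 = -618974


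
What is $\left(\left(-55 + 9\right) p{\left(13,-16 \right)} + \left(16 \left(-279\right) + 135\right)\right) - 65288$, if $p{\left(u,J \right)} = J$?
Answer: $-68881$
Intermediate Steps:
$\left(\left(-55 + 9\right) p{\left(13,-16 \right)} + \left(16 \left(-279\right) + 135\right)\right) - 65288 = \left(\left(-55 + 9\right) \left(-16\right) + \left(16 \left(-279\right) + 135\right)\right) - 65288 = \left(\left(-46\right) \left(-16\right) + \left(-4464 + 135\right)\right) - 65288 = \left(736 - 4329\right) - 65288 = -3593 - 65288 = -68881$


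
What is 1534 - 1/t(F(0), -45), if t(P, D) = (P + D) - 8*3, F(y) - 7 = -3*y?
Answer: 95109/62 ≈ 1534.0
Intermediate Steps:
F(y) = 7 - 3*y
t(P, D) = -24 + D + P (t(P, D) = (D + P) - 24 = -24 + D + P)
1534 - 1/t(F(0), -45) = 1534 - 1/(-24 - 45 + (7 - 3*0)) = 1534 - 1/(-24 - 45 + (7 + 0)) = 1534 - 1/(-24 - 45 + 7) = 1534 - 1/(-62) = 1534 - 1*(-1/62) = 1534 + 1/62 = 95109/62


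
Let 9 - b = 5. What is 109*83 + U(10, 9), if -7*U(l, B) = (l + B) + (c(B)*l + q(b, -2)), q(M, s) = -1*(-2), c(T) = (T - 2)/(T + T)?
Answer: 81391/9 ≈ 9043.4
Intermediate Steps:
c(T) = (-2 + T)/(2*T) (c(T) = (-2 + T)/((2*T)) = (-2 + T)*(1/(2*T)) = (-2 + T)/(2*T))
b = 4 (b = 9 - 1*5 = 9 - 5 = 4)
q(M, s) = 2
U(l, B) = -2/7 - B/7 - l/7 - l*(-2 + B)/(14*B) (U(l, B) = -((l + B) + (((-2 + B)/(2*B))*l + 2))/7 = -((B + l) + (l*(-2 + B)/(2*B) + 2))/7 = -((B + l) + (2 + l*(-2 + B)/(2*B)))/7 = -(2 + B + l + l*(-2 + B)/(2*B))/7 = -2/7 - B/7 - l/7 - l*(-2 + B)/(14*B))
109*83 + U(10, 9) = 109*83 + (-2/7 - 3/14*10 - ⅐*9 + (⅐)*10/9) = 9047 + (-2/7 - 15/7 - 9/7 + (⅐)*10*(⅑)) = 9047 + (-2/7 - 15/7 - 9/7 + 10/63) = 9047 - 32/9 = 81391/9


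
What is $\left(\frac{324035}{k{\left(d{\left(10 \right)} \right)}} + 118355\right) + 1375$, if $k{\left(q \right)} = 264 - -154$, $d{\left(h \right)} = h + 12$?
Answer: $\frac{50371175}{418} \approx 1.2051 \cdot 10^{5}$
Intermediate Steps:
$d{\left(h \right)} = 12 + h$
$k{\left(q \right)} = 418$ ($k{\left(q \right)} = 264 + 154 = 418$)
$\left(\frac{324035}{k{\left(d{\left(10 \right)} \right)}} + 118355\right) + 1375 = \left(\frac{324035}{418} + 118355\right) + 1375 = \frac{49796425}{418} + 1375 = \frac{50371175}{418}$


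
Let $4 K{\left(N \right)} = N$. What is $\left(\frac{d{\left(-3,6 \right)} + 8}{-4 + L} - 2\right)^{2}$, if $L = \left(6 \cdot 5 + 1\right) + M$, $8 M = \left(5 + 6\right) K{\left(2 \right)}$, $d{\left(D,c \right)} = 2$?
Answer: $\frac{527076}{196249} \approx 2.6858$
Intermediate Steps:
$K{\left(N \right)} = \frac{N}{4}$
$M = \frac{11}{16}$ ($M = \frac{\left(5 + 6\right) \frac{1}{4} \cdot 2}{8} = \frac{11 \cdot \frac{1}{2}}{8} = \frac{1}{8} \cdot \frac{11}{2} = \frac{11}{16} \approx 0.6875$)
$L = \frac{507}{16}$ ($L = \left(6 \cdot 5 + 1\right) + \frac{11}{16} = \left(30 + 1\right) + \frac{11}{16} = 31 + \frac{11}{16} = \frac{507}{16} \approx 31.688$)
$\left(\frac{d{\left(-3,6 \right)} + 8}{-4 + L} - 2\right)^{2} = \left(\frac{2 + 8}{-4 + \frac{507}{16}} - 2\right)^{2} = \left(\frac{10}{\frac{443}{16}} - 2\right)^{2} = \left(10 \cdot \frac{16}{443} - 2\right)^{2} = \left(\frac{160}{443} - 2\right)^{2} = \left(- \frac{726}{443}\right)^{2} = \frac{527076}{196249}$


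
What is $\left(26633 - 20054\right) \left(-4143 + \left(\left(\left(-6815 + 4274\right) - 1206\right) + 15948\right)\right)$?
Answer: $53013582$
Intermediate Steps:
$\left(26633 - 20054\right) \left(-4143 + \left(\left(\left(-6815 + 4274\right) - 1206\right) + 15948\right)\right) = 6579 \left(-4143 + \left(\left(-2541 - 1206\right) + 15948\right)\right) = 6579 \left(-4143 + \left(-3747 + 15948\right)\right) = 6579 \left(-4143 + 12201\right) = 6579 \cdot 8058 = 53013582$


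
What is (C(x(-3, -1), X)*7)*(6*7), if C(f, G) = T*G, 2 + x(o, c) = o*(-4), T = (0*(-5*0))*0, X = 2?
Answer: 0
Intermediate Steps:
T = 0 (T = (0*0)*0 = 0*0 = 0)
x(o, c) = -2 - 4*o (x(o, c) = -2 + o*(-4) = -2 - 4*o)
C(f, G) = 0 (C(f, G) = 0*G = 0)
(C(x(-3, -1), X)*7)*(6*7) = (0*7)*(6*7) = 0*42 = 0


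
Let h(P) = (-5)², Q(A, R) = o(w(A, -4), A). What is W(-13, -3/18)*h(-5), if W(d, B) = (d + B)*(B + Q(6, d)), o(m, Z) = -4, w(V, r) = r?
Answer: 49375/36 ≈ 1371.5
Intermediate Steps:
Q(A, R) = -4
h(P) = 25
W(d, B) = (-4 + B)*(B + d) (W(d, B) = (d + B)*(B - 4) = (B + d)*(-4 + B) = (-4 + B)*(B + d))
W(-13, -3/18)*h(-5) = ((-3/18)² - (-12)/18 - 4*(-13) - 3/18*(-13))*25 = ((-3*1/18)² - (-12)/18 + 52 - 3*1/18*(-13))*25 = ((-⅙)² - 4*(-⅙) + 52 - ⅙*(-13))*25 = (1/36 + ⅔ + 52 + 13/6)*25 = (1975/36)*25 = 49375/36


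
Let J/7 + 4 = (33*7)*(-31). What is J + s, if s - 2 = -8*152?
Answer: -51369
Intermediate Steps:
J = -50155 (J = -28 + 7*((33*7)*(-31)) = -28 + 7*(231*(-31)) = -28 + 7*(-7161) = -28 - 50127 = -50155)
s = -1214 (s = 2 - 8*152 = 2 - 1216 = -1214)
J + s = -50155 - 1214 = -51369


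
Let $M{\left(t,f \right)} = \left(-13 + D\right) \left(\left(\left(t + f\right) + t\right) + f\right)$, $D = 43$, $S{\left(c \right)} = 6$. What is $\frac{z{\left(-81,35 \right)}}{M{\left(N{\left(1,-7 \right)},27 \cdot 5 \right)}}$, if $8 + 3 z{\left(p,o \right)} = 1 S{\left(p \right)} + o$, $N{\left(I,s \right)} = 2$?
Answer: $\frac{11}{8220} \approx 0.0013382$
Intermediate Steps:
$z{\left(p,o \right)} = - \frac{2}{3} + \frac{o}{3}$ ($z{\left(p,o \right)} = - \frac{8}{3} + \frac{1 \cdot 6 + o}{3} = - \frac{8}{3} + \frac{6 + o}{3} = - \frac{8}{3} + \left(2 + \frac{o}{3}\right) = - \frac{2}{3} + \frac{o}{3}$)
$M{\left(t,f \right)} = 60 f + 60 t$ ($M{\left(t,f \right)} = \left(-13 + 43\right) \left(\left(\left(t + f\right) + t\right) + f\right) = 30 \left(\left(\left(f + t\right) + t\right) + f\right) = 30 \left(\left(f + 2 t\right) + f\right) = 30 \left(2 f + 2 t\right) = 60 f + 60 t$)
$\frac{z{\left(-81,35 \right)}}{M{\left(N{\left(1,-7 \right)},27 \cdot 5 \right)}} = \frac{- \frac{2}{3} + \frac{1}{3} \cdot 35}{60 \cdot 27 \cdot 5 + 60 \cdot 2} = \frac{- \frac{2}{3} + \frac{35}{3}}{60 \cdot 135 + 120} = \frac{11}{8100 + 120} = \frac{11}{8220}$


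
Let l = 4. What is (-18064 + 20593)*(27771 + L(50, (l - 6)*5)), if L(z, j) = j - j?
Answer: 70232859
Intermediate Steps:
L(z, j) = 0
(-18064 + 20593)*(27771 + L(50, (l - 6)*5)) = (-18064 + 20593)*(27771 + 0) = 2529*27771 = 70232859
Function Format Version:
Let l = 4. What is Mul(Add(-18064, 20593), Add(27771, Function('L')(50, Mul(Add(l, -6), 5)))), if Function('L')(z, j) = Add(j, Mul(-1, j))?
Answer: 70232859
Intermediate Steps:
Function('L')(z, j) = 0
Mul(Add(-18064, 20593), Add(27771, Function('L')(50, Mul(Add(l, -6), 5)))) = Mul(Add(-18064, 20593), Add(27771, 0)) = Mul(2529, 27771) = 70232859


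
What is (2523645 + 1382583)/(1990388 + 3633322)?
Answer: 651038/937285 ≈ 0.69460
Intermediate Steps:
(2523645 + 1382583)/(1990388 + 3633322) = 3906228/5623710 = 3906228*(1/5623710) = 651038/937285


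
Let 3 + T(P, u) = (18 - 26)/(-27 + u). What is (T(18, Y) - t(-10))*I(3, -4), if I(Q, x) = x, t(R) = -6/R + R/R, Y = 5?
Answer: 932/55 ≈ 16.945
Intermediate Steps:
t(R) = 1 - 6/R (t(R) = -6/R + 1 = 1 - 6/R)
T(P, u) = -3 - 8/(-27 + u) (T(P, u) = -3 + (18 - 26)/(-27 + u) = -3 - 8/(-27 + u))
(T(18, Y) - t(-10))*I(3, -4) = ((73 - 3*5)/(-27 + 5) - (-6 - 10)/(-10))*(-4) = ((73 - 15)/(-22) - (-1)*(-16)/10)*(-4) = (-1/22*58 - 1*8/5)*(-4) = (-29/11 - 8/5)*(-4) = -233/55*(-4) = 932/55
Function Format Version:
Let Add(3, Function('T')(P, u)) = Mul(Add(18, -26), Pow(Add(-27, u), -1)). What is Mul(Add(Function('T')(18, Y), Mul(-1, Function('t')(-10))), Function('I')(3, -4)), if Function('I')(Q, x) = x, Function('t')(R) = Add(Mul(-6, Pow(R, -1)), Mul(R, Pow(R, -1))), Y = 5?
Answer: Rational(932, 55) ≈ 16.945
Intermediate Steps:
Function('t')(R) = Add(1, Mul(-6, Pow(R, -1))) (Function('t')(R) = Add(Mul(-6, Pow(R, -1)), 1) = Add(1, Mul(-6, Pow(R, -1))))
Function('T')(P, u) = Add(-3, Mul(-8, Pow(Add(-27, u), -1))) (Function('T')(P, u) = Add(-3, Mul(Add(18, -26), Pow(Add(-27, u), -1))) = Add(-3, Mul(-8, Pow(Add(-27, u), -1))))
Mul(Add(Function('T')(18, Y), Mul(-1, Function('t')(-10))), Function('I')(3, -4)) = Mul(Add(Mul(Pow(Add(-27, 5), -1), Add(73, Mul(-3, 5))), Mul(-1, Mul(Pow(-10, -1), Add(-6, -10)))), -4) = Mul(Add(Mul(Pow(-22, -1), Add(73, -15)), Mul(-1, Mul(Rational(-1, 10), -16))), -4) = Mul(Add(Mul(Rational(-1, 22), 58), Mul(-1, Rational(8, 5))), -4) = Mul(Add(Rational(-29, 11), Rational(-8, 5)), -4) = Mul(Rational(-233, 55), -4) = Rational(932, 55)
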